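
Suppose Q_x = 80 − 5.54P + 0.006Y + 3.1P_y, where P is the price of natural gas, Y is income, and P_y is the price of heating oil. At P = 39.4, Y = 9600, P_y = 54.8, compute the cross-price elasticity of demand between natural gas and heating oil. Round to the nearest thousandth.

1.904

Q_x = 80 − 5.54(39.4) + 0.006(9600) + 3.1(54.8) = 80 − 218.276 + 57.6 + 169.88 = 89.204.
∂Q_x/∂P_y = +3.1, so E_xy = 3.1·(54.8/89.204) ≈ 1.904.
E_xy > 0: the goods are substitutes.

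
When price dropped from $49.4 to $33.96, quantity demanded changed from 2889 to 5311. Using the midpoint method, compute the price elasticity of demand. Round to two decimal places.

%Δq = (5311 − 2889)/[(2889 + 5311)/2] = 2422/4100 ≈ 0.5907.
%ΔP = (33.96 − 49.4)/[(49.4 + 33.96)/2] = -15.44/41.68 ≈ -0.3704.
Arc elasticity E = %Δq/%ΔP ≈ 0.5907/-0.3704 ≈ -1.59.
|E| > 1: demand is elastic over this range.

-1.59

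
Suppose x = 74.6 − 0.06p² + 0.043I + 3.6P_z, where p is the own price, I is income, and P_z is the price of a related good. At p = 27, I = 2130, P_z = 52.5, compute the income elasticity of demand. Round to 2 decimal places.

First evaluate x: 74.6 − 0.06(27)² + 0.043(2130) + 3.6(52.5) = 74.6 − 43.74 + 91.59 + 189 = 311.45.
∂x/∂I = +0.043, so E_I = 0.043·(2130/311.45) ≈ 0.29.
E_I ∈ (0,1): normal good (necessity).

0.29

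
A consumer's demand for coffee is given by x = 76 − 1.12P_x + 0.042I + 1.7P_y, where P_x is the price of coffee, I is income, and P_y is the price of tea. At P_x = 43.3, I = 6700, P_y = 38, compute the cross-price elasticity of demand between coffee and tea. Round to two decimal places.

0.17

x = 76 − 1.12(43.3) + 0.042(6700) + 1.7(38) = 76 − 48.496 + 281.4 + 64.6 = 373.504.
∂x/∂P_y = +1.7, so E_xy = 1.7·(38/373.504) ≈ 0.17.
E_xy > 0: the goods are substitutes.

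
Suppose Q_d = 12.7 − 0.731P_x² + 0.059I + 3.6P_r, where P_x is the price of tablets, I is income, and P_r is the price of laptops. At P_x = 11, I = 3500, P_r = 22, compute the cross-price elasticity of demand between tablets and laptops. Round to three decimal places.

0.377

Substituting, Q_d = 12.7 − 0.731(11)² + 0.059(3500) + 3.6(22) = 12.7 − 88.451 + 206.5 + 79.2 = 209.949.
∂Q_d/∂P_r = +3.6, so E_xy = 3.6·(22/209.949) ≈ 0.377.
E_xy > 0: the goods are substitutes.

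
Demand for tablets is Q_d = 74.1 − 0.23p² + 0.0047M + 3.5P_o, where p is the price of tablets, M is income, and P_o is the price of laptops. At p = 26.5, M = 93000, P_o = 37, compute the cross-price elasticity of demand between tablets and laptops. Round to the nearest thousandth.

0.270

Q_d = 74.1 − 0.23(26.5)² + 0.0047(93000) + 3.5(37) = 74.1 − 161.5175 + 437.1 + 129.5 = 479.1825.
∂Q_d/∂P_o = +3.5, so E_xy = 3.5·(37/479.1825) ≈ 0.270.
E_xy > 0: the goods are substitutes.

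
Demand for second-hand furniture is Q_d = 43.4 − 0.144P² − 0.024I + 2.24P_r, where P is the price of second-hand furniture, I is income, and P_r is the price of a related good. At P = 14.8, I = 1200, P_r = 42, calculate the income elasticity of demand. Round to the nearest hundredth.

-0.37

Evaluating quantity at (P, I, P_r) gives Q_d = 43.4 − 0.144(14.8)² − 0.024(1200) + 2.24(42) = 43.4 − 31.5418 − 28.8 + 94.08 = 77.1382.
∂Q_d/∂I = −0.024, so E_I = -0.024·(1200/77.1382) ≈ -0.37.
E_I < 0: inferior good.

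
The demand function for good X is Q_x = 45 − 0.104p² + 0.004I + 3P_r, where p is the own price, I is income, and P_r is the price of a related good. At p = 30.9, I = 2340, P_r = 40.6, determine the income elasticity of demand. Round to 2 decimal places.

Q_x = 45 − 0.104(30.9)² + 0.004(2340) + 3(40.6) = 45 − 99.3002 + 9.36 + 121.8 = 76.8598.
∂Q_x/∂I = +0.004, so E_I = 0.004·(2340/76.8598) ≈ 0.12.
E_I ∈ (0,1): normal good (necessity).

0.12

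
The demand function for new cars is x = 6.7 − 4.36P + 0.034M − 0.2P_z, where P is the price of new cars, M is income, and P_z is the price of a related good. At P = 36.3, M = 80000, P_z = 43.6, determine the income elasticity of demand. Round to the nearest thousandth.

At the given point, x = 6.7 − 4.36(36.3) + 0.034(80000) − 0.2(43.6) = 6.7 − 158.268 + 2720 − 8.72 = 2559.712.
∂x/∂M = +0.034, so E_I = 0.034·(80000/2559.712) ≈ 1.063.
E_I > 1: normal good (luxury).

1.063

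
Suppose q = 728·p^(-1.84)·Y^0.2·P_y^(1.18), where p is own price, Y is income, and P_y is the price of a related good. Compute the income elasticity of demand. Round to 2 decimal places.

0.20

For a Cobb–Douglas (constant-elasticity) form q = A·Y^α·…, the elasticity with respect to Y equals the exponent α at every point.
Here the exponent on Y is 0.2, so the income elasticity of demand is 0.20.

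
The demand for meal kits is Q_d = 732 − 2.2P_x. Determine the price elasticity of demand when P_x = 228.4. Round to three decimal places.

At P_x = 228.4, Q_d = 229.52.
dQ_d/dP_x = −2.2.
Point elasticity E = (dQ_d/dP_x)·(P_x/Q_d) = -2.2 × 228.4/229.52 ≈ -2.189.
|E| > 1, so demand is elastic at this price.

-2.189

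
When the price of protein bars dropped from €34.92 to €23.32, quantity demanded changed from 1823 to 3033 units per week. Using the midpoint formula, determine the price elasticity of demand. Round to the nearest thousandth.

%Δq = (3033 − 1823)/[(1823 + 3033)/2] = 1210/2428 ≈ 0.4984.
%Δp = (23.32 − 34.92)/[(34.92 + 23.32)/2] = -11.6/29.12 ≈ -0.3984.
Arc elasticity E = %Δq/%Δp ≈ 0.4984/-0.3984 ≈ -1.251.
|E| > 1: demand is elastic over this range.

-1.251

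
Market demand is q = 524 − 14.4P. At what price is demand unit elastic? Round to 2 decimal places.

18.19

For linear demand q = a − bP, E = −bP/(a − bP). |E| = 1 ⇒ bP = a − bP ⇒ P = a/(2b).
P = 524/(2·14.4) ≈ 18.19.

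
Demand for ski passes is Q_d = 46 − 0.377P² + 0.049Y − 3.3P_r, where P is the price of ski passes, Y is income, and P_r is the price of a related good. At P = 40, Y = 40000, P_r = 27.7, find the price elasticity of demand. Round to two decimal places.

Q_d = 46 − 0.377(40)² + 0.049(40000) − 3.3(27.7) = 46 − 603.2 + 1960 − 91.41 = 1311.39.
∂Q_d/∂P = −2·0.377·P = -30.16, so E_p = -30.16·(40/1311.39) ≈ -0.92.
|E_p| < 1: demand is inelastic.

-0.92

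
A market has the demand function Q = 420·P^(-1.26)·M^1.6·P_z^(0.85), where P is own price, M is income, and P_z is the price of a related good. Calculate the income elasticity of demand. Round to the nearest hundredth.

For a Cobb–Douglas (constant-elasticity) form Q = A·M^α·…, the elasticity with respect to M equals the exponent α at every point.
Here the exponent on M is 1.6, so the income elasticity of demand is 1.60.

1.60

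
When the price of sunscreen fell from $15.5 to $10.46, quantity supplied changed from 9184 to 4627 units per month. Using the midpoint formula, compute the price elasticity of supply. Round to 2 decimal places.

1.70

%ΔQ = (4627 − 9184)/[(9184 + 4627)/2] = -4557/6905.5 ≈ -0.6599.
%ΔP = (10.46 − 15.5)/[(15.5 + 10.46)/2] = -5.04/12.98 ≈ -0.3883.
Arc elasticity E = %ΔQ/%ΔP ≈ -0.6599/-0.3883 ≈ 1.70.
|E| > 1: supply is elastic over this range.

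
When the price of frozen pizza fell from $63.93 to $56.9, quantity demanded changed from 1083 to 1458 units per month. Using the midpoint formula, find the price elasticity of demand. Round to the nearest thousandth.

-2.537

%Δq = (1458 − 1083)/[(1083 + 1458)/2] = 375/1270.5 ≈ 0.2952.
%Δp = (56.9 − 63.93)/[(63.93 + 56.9)/2] = -7.03/60.415 ≈ -0.1164.
Arc elasticity E = %Δq/%Δp ≈ 0.2952/-0.1164 ≈ -2.537.
|E| > 1: demand is elastic over this range.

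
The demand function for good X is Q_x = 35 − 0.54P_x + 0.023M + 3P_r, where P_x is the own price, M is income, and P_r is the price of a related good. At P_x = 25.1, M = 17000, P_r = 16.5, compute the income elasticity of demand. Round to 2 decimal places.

First evaluate Q_x: 35 − 0.54(25.1) + 0.023(17000) + 3(16.5) = 35 − 13.554 + 391 + 49.5 = 461.946.
∂Q_x/∂M = +0.023, so E_I = 0.023·(17000/461.946) ≈ 0.85.
E_I ∈ (0,1): normal good (necessity).

0.85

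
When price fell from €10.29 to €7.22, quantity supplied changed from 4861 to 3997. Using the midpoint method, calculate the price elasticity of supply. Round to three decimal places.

%Δq = (3997 − 4861)/[(4861 + 3997)/2] = -864/4429 ≈ -0.1951.
%ΔP = (7.22 − 10.29)/[(10.29 + 7.22)/2] = -3.07/8.755 ≈ -0.3507.
Arc elasticity E = %Δq/%ΔP ≈ -0.1951/-0.3507 ≈ 0.556.
|E| < 1: supply is inelastic over this range.

0.556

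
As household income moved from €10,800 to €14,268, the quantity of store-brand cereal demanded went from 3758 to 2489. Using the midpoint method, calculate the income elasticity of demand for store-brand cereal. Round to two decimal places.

-1.47

%ΔQ = (2489 − 3758)/[(3758+2489)/2] = -1269/3123.5 ≈ -0.4063.
%ΔI = (14,268 − 10,800)/[(10,800+14,268)/2] = 3468/12534 ≈ 0.2767.
E_I = %ΔQ/%ΔI ≈ -1.47.
E_I < 0: inferior good.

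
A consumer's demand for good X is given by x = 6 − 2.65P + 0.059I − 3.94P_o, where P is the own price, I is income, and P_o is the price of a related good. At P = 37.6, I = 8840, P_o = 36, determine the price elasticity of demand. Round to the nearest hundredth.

-0.35

First evaluate x: 6 − 2.65(37.6) + 0.059(8840) − 3.94(36) = 6 − 99.64 + 521.56 − 141.84 = 286.08.
∂x/∂P = −2.65, so E_p = (−2.65)·(37.6/286.08) ≈ -0.35.
|E_p| < 1: demand is inelastic.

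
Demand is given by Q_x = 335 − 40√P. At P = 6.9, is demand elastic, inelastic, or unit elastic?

inelastic

At P = 6.9, Q_x = 229.9286.
dQ_x/dP = −40/(2√P) = −40/(2·2.6268).
Point elasticity E = (dQ_x/dP)·(P/Q_x) = -7.6139 × 6.9/229.9286 ≈ -0.228.
|E| ≈ 0.228 < 1, so demand is inelastic.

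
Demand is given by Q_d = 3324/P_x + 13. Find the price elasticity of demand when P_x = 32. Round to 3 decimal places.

At P_x = 32, Q_d = 116.875.
dQ_d/dP_x = −3324/P_x² = −3.2461.
Point elasticity E = (dQ_d/dP_x)·(P_x/Q_d) = -3.2461 × 32/116.875 ≈ -0.889.
|E| < 1, so demand is inelastic at this price.

-0.889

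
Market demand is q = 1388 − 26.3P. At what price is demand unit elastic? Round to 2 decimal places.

For linear demand q = a − bP, E = −bP/(a − bP). |E| = 1 ⇒ bP = a − bP ⇒ P = a/(2b).
P = 1388/(2·26.3) ≈ 26.39.

26.39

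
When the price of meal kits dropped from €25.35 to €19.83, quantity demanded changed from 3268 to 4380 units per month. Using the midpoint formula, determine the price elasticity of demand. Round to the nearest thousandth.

-1.190

%ΔQ = (4380 − 3268)/[(3268 + 4380)/2] = 1112/3824 ≈ 0.2908.
%Δp = (19.83 − 25.35)/[(25.35 + 19.83)/2] = -5.52/22.59 ≈ -0.2444.
Arc elasticity E = %ΔQ/%Δp ≈ 0.2908/-0.2444 ≈ -1.190.
|E| > 1: demand is elastic over this range.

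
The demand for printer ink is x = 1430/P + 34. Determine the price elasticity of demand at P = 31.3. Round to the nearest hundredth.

-0.57

At P = 31.3, x = 79.6869.
dx/dP = −1430/P² = −1.4596.
Point elasticity E = (dx/dP)·(P/x) = -1.4596 × 31.3/79.6869 ≈ -0.57.
|E| < 1, so demand is inelastic at this price.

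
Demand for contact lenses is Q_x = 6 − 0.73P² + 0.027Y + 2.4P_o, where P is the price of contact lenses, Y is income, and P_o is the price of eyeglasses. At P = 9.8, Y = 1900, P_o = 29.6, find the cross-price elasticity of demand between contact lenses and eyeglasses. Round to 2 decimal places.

1.22

Evaluating quantity at (P, Y, P_o) gives Q_x = 6 − 0.73(9.8)² + 0.027(1900) + 2.4(29.6) = 6 − 70.1092 + 51.3 + 71.04 = 58.2308.
∂Q_x/∂P_o = +2.4, so E_xy = 2.4·(29.6/58.2308) ≈ 1.22.
E_xy > 0: the goods are substitutes.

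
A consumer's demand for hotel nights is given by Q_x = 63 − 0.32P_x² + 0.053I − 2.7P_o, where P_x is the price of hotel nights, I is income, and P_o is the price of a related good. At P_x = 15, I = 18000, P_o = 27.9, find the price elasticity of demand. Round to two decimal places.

Evaluating quantity at (P_x, I, P_o) gives Q_x = 63 − 0.32(15)² + 0.053(18000) − 2.7(27.9) = 63 − 72 + 954 − 75.33 = 869.67.
∂Q_x/∂P_x = −2·0.32·P_x = -9.6, so E_p = -9.6·(15/869.67) ≈ -0.17.
|E_p| < 1: demand is inelastic.

-0.17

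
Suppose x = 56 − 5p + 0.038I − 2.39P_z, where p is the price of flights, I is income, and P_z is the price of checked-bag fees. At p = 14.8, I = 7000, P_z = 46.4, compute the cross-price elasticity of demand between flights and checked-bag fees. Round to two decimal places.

-0.81

First evaluate x: 56 − 5(14.8) + 0.038(7000) − 2.39(46.4) = 56 − 74 + 266 − 110.896 = 137.104.
∂x/∂P_z = −2.39, so E_xy = -2.39·(46.4/137.104) ≈ -0.81.
E_xy < 0: the goods are complements.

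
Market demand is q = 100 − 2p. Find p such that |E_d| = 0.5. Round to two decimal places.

16.67

Set −bp/(a − bp) = −0.5 ⇒ bp = 0.5(a − bp) ⇒ bp(1+0.5) = 0.5·a.
p = 0.5·100/(2·1.5) ≈ 16.67.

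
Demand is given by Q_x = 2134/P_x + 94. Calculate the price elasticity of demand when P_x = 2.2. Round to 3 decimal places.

At P_x = 2.2, Q_x = 1064.
dQ_x/dP_x = −2134/P_x² = −440.9091.
Point elasticity E = (dQ_x/dP_x)·(P_x/Q_x) = -440.9091 × 2.2/1064 ≈ -0.912.
|E| < 1, so demand is inelastic at this price.

-0.912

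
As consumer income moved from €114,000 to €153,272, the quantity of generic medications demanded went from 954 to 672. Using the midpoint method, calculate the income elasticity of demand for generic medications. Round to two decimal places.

%ΔQ = (672 − 954)/[(954+672)/2] = -282/813 ≈ -0.3469.
%ΔI = (153,272 − 114,000)/[(114,000+153,272)/2] = 39272/133636 ≈ 0.2939.
E_I = %ΔQ/%ΔI ≈ -1.18.
E_I < 0: inferior good.

-1.18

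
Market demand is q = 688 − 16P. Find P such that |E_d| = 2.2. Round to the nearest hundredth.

Set −bP/(a − bP) = −2.2 ⇒ bP = 2.2(a − bP) ⇒ bP(1+2.2) = 2.2·a.
P = 2.2·688/(16·3.2) ≈ 29.56.

29.56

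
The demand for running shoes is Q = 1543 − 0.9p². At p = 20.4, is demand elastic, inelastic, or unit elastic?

inelastic

At p = 20.4, Q = 1168.456.
dQ/dp = −2·0.9·p = −36.72.
Point elasticity E = (dQ/dp)·(p/Q) = -36.72 × 20.4/1168.456 ≈ -0.641.
|E| ≈ 0.641 < 1, so demand is inelastic.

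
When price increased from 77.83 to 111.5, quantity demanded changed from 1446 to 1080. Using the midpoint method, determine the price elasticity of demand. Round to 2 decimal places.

%Δq = (1080 − 1446)/[(1446 + 1080)/2] = -366/1263 ≈ -0.2898.
%ΔP = (111.5 − 77.83)/[(77.83 + 111.5)/2] = 33.67/94.665 ≈ 0.3557.
Arc elasticity E = %Δq/%ΔP ≈ -0.2898/0.3557 ≈ -0.81.
|E| < 1: demand is inelastic over this range.

-0.81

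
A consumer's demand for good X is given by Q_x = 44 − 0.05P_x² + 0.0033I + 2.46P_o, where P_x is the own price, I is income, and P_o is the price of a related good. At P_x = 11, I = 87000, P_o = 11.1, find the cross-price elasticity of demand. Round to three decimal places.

At the given point, Q_x = 44 − 0.05(11)² + 0.0033(87000) + 2.46(11.1) = 44 − 6.05 + 287.1 + 27.306 = 352.356.
∂Q_x/∂P_o = +2.46, so E_xy = 2.46·(11.1/352.356) ≈ 0.077.
E_xy > 0: the goods are substitutes.

0.077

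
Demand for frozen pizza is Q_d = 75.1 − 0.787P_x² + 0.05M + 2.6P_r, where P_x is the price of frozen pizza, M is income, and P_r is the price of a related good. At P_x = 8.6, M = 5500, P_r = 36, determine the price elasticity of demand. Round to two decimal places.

Evaluating quantity at (P_x, M, P_r) gives Q_d = 75.1 − 0.787(8.6)² + 0.05(5500) + 2.6(36) = 75.1 − 58.2065 + 275 + 93.6 = 385.4935.
∂Q_d/∂P_x = −2·0.787·P_x = -13.5364, so E_p = -13.5364·(8.6/385.4935) ≈ -0.30.
|E_p| < 1: demand is inelastic.

-0.30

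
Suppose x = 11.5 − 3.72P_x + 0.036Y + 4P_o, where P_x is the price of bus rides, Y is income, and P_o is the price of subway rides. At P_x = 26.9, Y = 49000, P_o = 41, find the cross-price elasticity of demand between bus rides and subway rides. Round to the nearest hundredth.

At the given point, x = 11.5 − 3.72(26.9) + 0.036(49000) + 4(41) = 11.5 − 100.068 + 1764 + 164 = 1839.432.
∂x/∂P_o = +4, so E_xy = 4·(41/1839.432) ≈ 0.09.
E_xy > 0: the goods are substitutes.

0.09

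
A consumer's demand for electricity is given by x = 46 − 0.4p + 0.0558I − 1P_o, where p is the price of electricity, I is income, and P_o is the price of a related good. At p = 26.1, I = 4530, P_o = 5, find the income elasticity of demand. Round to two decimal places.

Substituting, x = 46 − 0.4(26.1) + 0.0558(4530) − 1(5) = 46 − 10.44 + 252.774 − 5 = 283.334.
∂x/∂I = +0.0558, so E_I = 0.0558·(4530/283.334) ≈ 0.89.
E_I ∈ (0,1): normal good (necessity).

0.89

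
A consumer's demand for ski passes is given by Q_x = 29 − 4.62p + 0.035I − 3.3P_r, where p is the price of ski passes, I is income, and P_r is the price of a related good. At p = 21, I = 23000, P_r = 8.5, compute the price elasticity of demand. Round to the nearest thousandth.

-0.137

Evaluating quantity at (p, I, P_r) gives Q_x = 29 − 4.62(21) + 0.035(23000) − 3.3(8.5) = 29 − 97.02 + 805 − 28.05 = 708.93.
∂Q_x/∂p = −4.62, so E_p = (−4.62)·(21/708.93) ≈ -0.137.
|E_p| < 1: demand is inelastic.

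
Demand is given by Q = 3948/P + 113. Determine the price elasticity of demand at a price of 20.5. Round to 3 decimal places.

At P = 20.5, Q = 305.5854.
dQ/dP = −3948/P² = −9.3944.
Point elasticity E = (dQ/dP)·(P/Q) = -9.3944 × 20.5/305.5854 ≈ -0.630.
|E| < 1, so demand is inelastic at this price.

-0.630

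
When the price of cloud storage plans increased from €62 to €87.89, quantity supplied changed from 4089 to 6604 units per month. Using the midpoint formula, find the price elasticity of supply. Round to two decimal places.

%ΔQ = (6604 − 4089)/[(4089 + 6604)/2] = 2515/5346.5 ≈ 0.4704.
%Δp = (87.89 − 62)/[(62 + 87.89)/2] = 25.89/74.945 ≈ 0.3455.
Arc elasticity E = %ΔQ/%Δp ≈ 0.4704/0.3455 ≈ 1.36.
|E| > 1: supply is elastic over this range.

1.36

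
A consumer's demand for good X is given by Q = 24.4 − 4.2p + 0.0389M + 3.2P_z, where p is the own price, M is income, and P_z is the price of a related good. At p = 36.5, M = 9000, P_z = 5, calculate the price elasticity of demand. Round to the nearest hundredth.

At the given point, Q = 24.4 − 4.2(36.5) + 0.0389(9000) + 3.2(5) = 24.4 − 153.3 + 350.1 + 16 = 237.2.
∂Q/∂p = −4.2, so E_p = (−4.2)·(36.5/237.2) ≈ -0.65.
|E_p| < 1: demand is inelastic.

-0.65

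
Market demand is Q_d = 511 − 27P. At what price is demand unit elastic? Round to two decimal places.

For linear demand Q_d = a − bP, E = −bP/(a − bP). |E| = 1 ⇒ bP = a − bP ⇒ P = a/(2b).
P = 511/(2·27) ≈ 9.46.

9.46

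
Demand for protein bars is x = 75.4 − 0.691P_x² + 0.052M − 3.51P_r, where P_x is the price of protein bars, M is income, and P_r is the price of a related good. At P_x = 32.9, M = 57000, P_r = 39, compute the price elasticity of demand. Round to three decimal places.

At the given point, x = 75.4 − 0.691(32.9)² + 0.052(57000) − 3.51(39) = 75.4 − 747.9453 + 2964 − 136.89 = 2154.5647.
∂x/∂P_x = −2·0.691·P_x = -45.4678, so E_p = -45.4678·(32.9/2154.5647) ≈ -0.694.
|E_p| < 1: demand is inelastic.

-0.694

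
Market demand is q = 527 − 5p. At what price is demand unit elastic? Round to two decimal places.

For linear demand q = a − bp, E = −bp/(a − bp). |E| = 1 ⇒ bp = a − bp ⇒ p = a/(2b).
p = 527/(2·5) = 52.70.

52.70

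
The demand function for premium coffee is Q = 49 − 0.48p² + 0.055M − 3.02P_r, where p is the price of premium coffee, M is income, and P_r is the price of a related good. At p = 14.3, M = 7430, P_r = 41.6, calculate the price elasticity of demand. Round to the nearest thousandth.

-0.839

Evaluating quantity at (p, M, P_r) gives Q = 49 − 0.48(14.3)² + 0.055(7430) − 3.02(41.6) = 49 − 98.1552 + 408.65 − 125.632 = 233.8628.
∂Q/∂p = −2·0.48·p = -13.728, so E_p = -13.728·(14.3/233.8628) ≈ -0.839.
|E_p| < 1: demand is inelastic.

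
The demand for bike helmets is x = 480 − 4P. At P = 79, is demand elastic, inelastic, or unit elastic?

At P = 79, x = 164.
dx/dP = −4.
Point elasticity E = (dx/dP)·(P/x) = -4 × 79/164 ≈ -1.927.
|E| ≈ 1.927 > 1, so demand is elastic.

elastic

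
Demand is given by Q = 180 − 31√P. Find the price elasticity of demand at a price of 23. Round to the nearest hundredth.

At P = 23, Q = 31.3292.
dQ/dP = −31/(2√P) = −31/(2·4.7958).
Point elasticity E = (dQ/dP)·(P/Q) = -3.232 × 23/31.3292 ≈ -2.37.
|E| > 1, so demand is elastic at this price.

-2.37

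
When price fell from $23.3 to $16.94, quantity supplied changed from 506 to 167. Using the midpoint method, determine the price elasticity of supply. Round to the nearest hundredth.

%Δq = (167 − 506)/[(506 + 167)/2] = -339/336.5 ≈ -1.0074.
%ΔP = (16.94 − 23.3)/[(23.3 + 16.94)/2] = -6.36/20.12 ≈ -0.3161.
Arc elasticity E = %Δq/%ΔP ≈ -1.0074/-0.3161 ≈ 3.19.
|E| > 1: supply is elastic over this range.

3.19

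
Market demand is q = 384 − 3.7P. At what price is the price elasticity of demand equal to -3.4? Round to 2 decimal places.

Set −bP/(a − bP) = −3.4 ⇒ bP = 3.4(a − bP) ⇒ bP(1+3.4) = 3.4·a.
P = 3.4·384/(3.7·4.4) ≈ 80.20.

80.20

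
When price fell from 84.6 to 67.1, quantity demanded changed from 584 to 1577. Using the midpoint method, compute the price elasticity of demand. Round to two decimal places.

%ΔQ = (1577 − 584)/[(584 + 1577)/2] = 993/1080.5 ≈ 0.9190.
%ΔP = (67.1 − 84.6)/[(84.6 + 67.1)/2] = -17.5/75.85 ≈ -0.2307.
Arc elasticity E = %ΔQ/%ΔP ≈ 0.9190/-0.2307 ≈ -3.98.
|E| > 1: demand is elastic over this range.

-3.98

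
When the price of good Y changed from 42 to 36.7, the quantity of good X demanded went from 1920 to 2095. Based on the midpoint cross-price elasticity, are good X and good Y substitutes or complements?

complements

%ΔQ_x = (2095 − 1920)/[(1920+2095)/2] = 175/2007.5 ≈ 0.0872.
%ΔP_y = (36.7 − 42)/[(42+36.7)/2] ≈ -0.1347.
E_xy = 0.0872/-0.1347 ≈ -0.647.
E_xy < 0, so the goods are complements.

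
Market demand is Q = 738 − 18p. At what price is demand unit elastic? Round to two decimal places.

For linear demand Q = a − bp, E = −bp/(a − bp). |E| = 1 ⇒ bp = a − bp ⇒ p = a/(2b).
p = 738/(2·18) = 20.50.

20.50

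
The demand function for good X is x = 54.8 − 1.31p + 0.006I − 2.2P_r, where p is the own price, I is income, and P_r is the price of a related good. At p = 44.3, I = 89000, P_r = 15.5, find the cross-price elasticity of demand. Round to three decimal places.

-0.069

x = 54.8 − 1.31(44.3) + 0.006(89000) − 2.2(15.5) = 54.8 − 58.033 + 534 − 34.1 = 496.667.
∂x/∂P_r = −2.2, so E_xy = -2.2·(15.5/496.667) ≈ -0.069.
E_xy < 0: the goods are complements.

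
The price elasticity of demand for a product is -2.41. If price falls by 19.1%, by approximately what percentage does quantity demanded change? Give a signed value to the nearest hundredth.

%ΔQ ≈ E × %ΔP = (-2.41) × (-19.1%) ≈ 46.03%.

46.03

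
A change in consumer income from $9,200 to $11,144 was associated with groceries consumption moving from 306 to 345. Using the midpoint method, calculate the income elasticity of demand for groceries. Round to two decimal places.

0.63

%ΔQ = (345 − 306)/[(306+345)/2] = 39/325.5 ≈ 0.1198.
%ΔI = (11,144 − 9,200)/[(9,200+11,144)/2] = 1944/10172 ≈ 0.1911.
E_I = %ΔQ/%ΔI ≈ 0.63.
E_I ∈ (0,1): normal good (necessity).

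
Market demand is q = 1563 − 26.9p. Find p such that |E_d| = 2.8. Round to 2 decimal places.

Set −bp/(a − bp) = −2.8 ⇒ bp = 2.8(a − bp) ⇒ bp(1+2.8) = 2.8·a.
p = 2.8·1563/(26.9·3.8) ≈ 42.81.

42.81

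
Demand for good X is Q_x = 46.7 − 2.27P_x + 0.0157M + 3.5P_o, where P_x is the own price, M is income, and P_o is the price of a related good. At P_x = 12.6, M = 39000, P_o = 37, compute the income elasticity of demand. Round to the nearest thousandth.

0.806

At the given point, Q_x = 46.7 − 2.27(12.6) + 0.0157(39000) + 3.5(37) = 46.7 − 28.602 + 612.3 + 129.5 = 759.898.
∂Q_x/∂M = +0.0157, so E_I = 0.0157·(39000/759.898) ≈ 0.806.
E_I ∈ (0,1): normal good (necessity).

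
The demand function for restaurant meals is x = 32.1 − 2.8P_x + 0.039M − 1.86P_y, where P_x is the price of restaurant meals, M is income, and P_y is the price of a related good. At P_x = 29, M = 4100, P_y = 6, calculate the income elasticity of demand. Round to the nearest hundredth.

1.60

Evaluating quantity at (P_x, M, P_y) gives x = 32.1 − 2.8(29) + 0.039(4100) − 1.86(6) = 32.1 − 81.2 + 159.9 − 11.16 = 99.64.
∂x/∂M = +0.039, so E_I = 0.039·(4100/99.64) ≈ 1.60.
E_I > 1: normal good (luxury).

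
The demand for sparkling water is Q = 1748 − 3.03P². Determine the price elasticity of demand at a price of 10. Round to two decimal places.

At P = 10, Q = 1445.
dQ/dP = −2·3.03·P = −60.6.
Point elasticity E = (dQ/dP)·(P/Q) = -60.6 × 10/1445 ≈ -0.42.
|E| < 1, so demand is inelastic at this price.

-0.42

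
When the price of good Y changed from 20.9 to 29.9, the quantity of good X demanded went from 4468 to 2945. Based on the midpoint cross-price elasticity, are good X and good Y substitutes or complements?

%ΔQ_x = (2945 − 4468)/[(4468+2945)/2] = -1523/3706.5 ≈ -0.4109.
%ΔP_y = (29.9 − 20.9)/[(20.9+29.9)/2] ≈ 0.3543.
E_xy = -0.4109/0.3543 ≈ -1.160.
E_xy < 0, so the goods are complements.

complements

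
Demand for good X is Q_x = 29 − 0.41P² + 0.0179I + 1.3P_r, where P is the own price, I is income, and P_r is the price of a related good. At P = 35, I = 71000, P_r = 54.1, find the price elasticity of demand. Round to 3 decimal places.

-1.157

Q_x = 29 − 0.41(35)² + 0.0179(71000) + 1.3(54.1) = 29 − 502.25 + 1270.9 + 70.33 = 867.98.
∂Q_x/∂P = −2·0.41·P = -28.7, so E_p = -28.7·(35/867.98) ≈ -1.157.
|E_p| > 1: demand is elastic.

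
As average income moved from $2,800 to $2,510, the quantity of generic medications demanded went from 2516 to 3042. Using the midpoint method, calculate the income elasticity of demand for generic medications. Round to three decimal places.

-1.733

%ΔQ = (3042 − 2516)/[(2516+3042)/2] = 526/2779 ≈ 0.1893.
%ΔY = (2,510 − 2,800)/[(2,800+2,510)/2] = -290/2655 ≈ -0.1092.
E_I = %ΔQ/%ΔY ≈ -1.733.
E_I < 0: inferior good.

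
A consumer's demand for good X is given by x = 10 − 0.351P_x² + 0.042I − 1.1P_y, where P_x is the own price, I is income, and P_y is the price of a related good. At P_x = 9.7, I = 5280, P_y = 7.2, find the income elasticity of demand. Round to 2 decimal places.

1.16

First evaluate x: 10 − 0.351(9.7)² + 0.042(5280) − 1.1(7.2) = 10 − 33.0256 + 221.76 − 7.92 = 190.8144.
∂x/∂I = +0.042, so E_I = 0.042·(5280/190.8144) ≈ 1.16.
E_I > 1: normal good (luxury).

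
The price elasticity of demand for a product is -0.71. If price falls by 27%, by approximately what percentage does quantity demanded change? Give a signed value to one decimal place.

19.2

%ΔQ ≈ E × %ΔP = (-0.71) × (-27%) ≈ 19.2%.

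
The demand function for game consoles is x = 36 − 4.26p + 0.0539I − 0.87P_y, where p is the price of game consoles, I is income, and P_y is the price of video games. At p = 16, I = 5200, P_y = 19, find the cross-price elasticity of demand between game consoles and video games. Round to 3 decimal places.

-0.071

x = 36 − 4.26(16) + 0.0539(5200) − 0.87(19) = 36 − 68.16 + 280.28 − 16.53 = 231.59.
∂x/∂P_y = −0.87, so E_xy = -0.87·(19/231.59) ≈ -0.071.
E_xy < 0: the goods are complements.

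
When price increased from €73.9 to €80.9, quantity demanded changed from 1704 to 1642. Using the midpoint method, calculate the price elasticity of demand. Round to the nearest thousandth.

%ΔQ = (1642 − 1704)/[(1704 + 1642)/2] = -62/1673 ≈ -0.0371.
%Δp = (80.9 − 73.9)/[(73.9 + 80.9)/2] = 7/77.4 ≈ 0.0904.
Arc elasticity E = %ΔQ/%Δp ≈ -0.0371/0.0904 ≈ -0.410.
|E| < 1: demand is inelastic over this range.

-0.410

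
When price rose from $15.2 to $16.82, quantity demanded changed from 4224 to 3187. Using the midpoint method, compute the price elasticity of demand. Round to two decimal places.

-2.77

%ΔQ = (3187 − 4224)/[(4224 + 3187)/2] = -1037/3705.5 ≈ -0.2799.
%Δp = (16.82 − 15.2)/[(15.2 + 16.82)/2] = 1.62/16.01 ≈ 0.1012.
Arc elasticity E = %ΔQ/%Δp ≈ -0.2799/0.1012 ≈ -2.77.
|E| > 1: demand is elastic over this range.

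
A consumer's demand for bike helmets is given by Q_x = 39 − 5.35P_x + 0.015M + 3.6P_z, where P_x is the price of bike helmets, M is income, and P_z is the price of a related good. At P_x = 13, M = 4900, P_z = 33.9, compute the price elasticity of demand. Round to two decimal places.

-0.42

Evaluating quantity at (P_x, M, P_z) gives Q_x = 39 − 5.35(13) + 0.015(4900) + 3.6(33.9) = 39 − 69.55 + 73.5 + 122.04 = 164.99.
∂Q_x/∂P_x = −5.35, so E_p = (−5.35)·(13/164.99) ≈ -0.42.
|E_p| < 1: demand is inelastic.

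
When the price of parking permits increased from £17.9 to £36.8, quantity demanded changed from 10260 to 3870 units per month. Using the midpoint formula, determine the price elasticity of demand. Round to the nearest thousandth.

%Δq = (3870 − 10260)/[(10260 + 3870)/2] = -6390/7065 ≈ -0.9045.
%Δp = (36.8 − 17.9)/[(17.9 + 36.8)/2] = 18.9/27.35 ≈ 0.6910.
Arc elasticity E = %Δq/%Δp ≈ -0.9045/0.6910 ≈ -1.309.
|E| > 1: demand is elastic over this range.

-1.309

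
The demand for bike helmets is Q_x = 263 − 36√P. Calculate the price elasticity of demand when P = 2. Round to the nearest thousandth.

-0.120

At P = 2, Q_x = 212.0883.
dQ_x/dP = −36/(2√P) = −36/(2·1.4142).
Point elasticity E = (dQ_x/dP)·(P/Q_x) = -12.7279 × 2/212.0883 ≈ -0.120.
|E| < 1, so demand is inelastic at this price.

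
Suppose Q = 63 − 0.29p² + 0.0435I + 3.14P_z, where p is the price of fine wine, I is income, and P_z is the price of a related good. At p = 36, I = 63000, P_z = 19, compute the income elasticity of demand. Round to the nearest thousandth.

1.102

Q = 63 − 0.29(36)² + 0.0435(63000) + 3.14(19) = 63 − 375.84 + 2740.5 + 59.66 = 2487.32.
∂Q/∂I = +0.0435, so E_I = 0.0435·(63000/2487.32) ≈ 1.102.
E_I > 1: normal good (luxury).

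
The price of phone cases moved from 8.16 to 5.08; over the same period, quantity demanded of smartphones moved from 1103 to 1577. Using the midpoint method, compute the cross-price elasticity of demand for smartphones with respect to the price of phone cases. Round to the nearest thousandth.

-0.760

%ΔQ_x = (1577 − 1103)/[(1103+1577)/2] = 474/1340 ≈ 0.3537.
%ΔP_y = (5.08 − 8.16)/[(8.16+5.08)/2] ≈ -0.4653.
E_xy = 0.3537/-0.4653 ≈ -0.760.
E_xy < 0, so smartphones and phone cases are complements.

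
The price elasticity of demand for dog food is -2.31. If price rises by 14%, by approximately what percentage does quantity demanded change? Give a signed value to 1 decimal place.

-32.3

%ΔQ ≈ E × %ΔP = (-2.31) × (14%) ≈ -32.3%.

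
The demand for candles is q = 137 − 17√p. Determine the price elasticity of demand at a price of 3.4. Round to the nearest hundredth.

At p = 3.4, q = 105.6535.
dq/dp = −17/(2√p) = −17/(2·1.8439).
Point elasticity E = (dq/dp)·(p/q) = -4.6098 × 3.4/105.6535 ≈ -0.15.
|E| < 1, so demand is inelastic at this price.

-0.15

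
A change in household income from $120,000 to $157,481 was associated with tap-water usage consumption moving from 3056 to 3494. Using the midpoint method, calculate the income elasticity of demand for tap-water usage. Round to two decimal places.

%ΔQ = (3494 − 3056)/[(3056+3494)/2] = 438/3275 ≈ 0.1337.
%ΔI = (157,481 − 120,000)/[(120,000+157,481)/2] = 37481/138740.5 ≈ 0.2702.
E_I = %ΔQ/%ΔI ≈ 0.50.
E_I ∈ (0,1): normal good (necessity).

0.50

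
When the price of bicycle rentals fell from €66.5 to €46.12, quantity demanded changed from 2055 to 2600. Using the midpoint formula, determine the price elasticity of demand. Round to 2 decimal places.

-0.65

%Δq = (2600 − 2055)/[(2055 + 2600)/2] = 545/2327.5 ≈ 0.2342.
%Δp = (46.12 − 66.5)/[(66.5 + 46.12)/2] = -20.38/56.31 ≈ -0.3619.
Arc elasticity E = %Δq/%Δp ≈ 0.2342/-0.3619 ≈ -0.65.
|E| < 1: demand is inelastic over this range.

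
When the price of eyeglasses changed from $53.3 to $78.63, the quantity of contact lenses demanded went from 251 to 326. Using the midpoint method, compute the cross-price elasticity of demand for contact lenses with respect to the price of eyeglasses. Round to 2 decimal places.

0.68

%ΔQ_x = (326 − 251)/[(251+326)/2] = 75/288.5 ≈ 0.2600.
%ΔP_y = (78.63 − 53.3)/[(53.3+78.63)/2] ≈ 0.3840.
E_xy = 0.2600/0.3840 ≈ 0.68.
E_xy > 0, so contact lenses and eyeglasses are substitutes.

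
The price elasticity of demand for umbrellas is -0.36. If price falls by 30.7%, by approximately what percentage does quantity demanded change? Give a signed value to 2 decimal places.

11.05

%ΔQ ≈ E × %ΔP = (-0.36) × (-30.7%) ≈ 11.05%.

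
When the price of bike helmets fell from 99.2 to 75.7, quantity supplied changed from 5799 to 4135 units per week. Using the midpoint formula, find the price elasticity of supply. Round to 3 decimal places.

%ΔQ = (4135 − 5799)/[(5799 + 4135)/2] = -1664/4967 ≈ -0.3350.
%Δp = (75.7 − 99.2)/[(99.2 + 75.7)/2] = -23.5/87.45 ≈ -0.2687.
Arc elasticity E = %ΔQ/%Δp ≈ -0.3350/-0.2687 ≈ 1.247.
|E| > 1: supply is elastic over this range.

1.247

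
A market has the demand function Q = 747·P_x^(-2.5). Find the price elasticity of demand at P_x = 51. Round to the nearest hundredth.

-2.50

For a Cobb–Douglas (constant-elasticity) form Q = A·P_x^α·…, the elasticity with respect to P_x equals the exponent α at every point.
Here the exponent on P_x is -2.5, so the price elasticity of demand is -2.50.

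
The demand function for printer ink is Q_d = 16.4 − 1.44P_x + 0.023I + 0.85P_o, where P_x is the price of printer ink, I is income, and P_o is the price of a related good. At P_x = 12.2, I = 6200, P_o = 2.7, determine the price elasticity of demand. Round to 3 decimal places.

First evaluate Q_d: 16.4 − 1.44(12.2) + 0.023(6200) + 0.85(2.7) = 16.4 − 17.568 + 142.6 + 2.295 = 143.727.
∂Q_d/∂P_x = −1.44, so E_p = (−1.44)·(12.2/143.727) ≈ -0.122.
|E_p| < 1: demand is inelastic.

-0.122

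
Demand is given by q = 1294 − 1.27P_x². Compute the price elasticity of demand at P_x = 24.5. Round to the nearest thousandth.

At P_x = 24.5, q = 531.6825.
dq/dP_x = −2·1.27·P_x = −62.23.
Point elasticity E = (dq/dP_x)·(P_x/q) = -62.23 × 24.5/531.6825 ≈ -2.868.
|E| > 1, so demand is elastic at this price.

-2.868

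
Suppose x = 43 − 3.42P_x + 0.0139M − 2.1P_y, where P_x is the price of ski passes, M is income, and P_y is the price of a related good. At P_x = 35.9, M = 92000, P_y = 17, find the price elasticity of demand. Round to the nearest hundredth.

Evaluating quantity at (P_x, M, P_y) gives x = 43 − 3.42(35.9) + 0.0139(92000) − 2.1(17) = 43 − 122.778 + 1278.8 − 35.7 = 1163.322.
∂x/∂P_x = −3.42, so E_p = (−3.42)·(35.9/1163.322) ≈ -0.11.
|E_p| < 1: demand is inelastic.

-0.11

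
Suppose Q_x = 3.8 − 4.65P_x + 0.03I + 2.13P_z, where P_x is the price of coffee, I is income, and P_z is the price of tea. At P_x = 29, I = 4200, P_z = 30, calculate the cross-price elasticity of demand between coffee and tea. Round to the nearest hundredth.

Q_x = 3.8 − 4.65(29) + 0.03(4200) + 2.13(30) = 3.8 − 134.85 + 126 + 63.9 = 58.85.
∂Q_x/∂P_z = +2.13, so E_xy = 2.13·(30/58.85) ≈ 1.09.
E_xy > 0: the goods are substitutes.

1.09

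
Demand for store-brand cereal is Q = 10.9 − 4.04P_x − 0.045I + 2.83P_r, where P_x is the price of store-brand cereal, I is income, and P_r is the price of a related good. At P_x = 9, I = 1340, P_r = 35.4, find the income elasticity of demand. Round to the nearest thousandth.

Evaluating quantity at (P_x, I, P_r) gives Q = 10.9 − 4.04(9) − 0.045(1340) + 2.83(35.4) = 10.9 − 36.36 − 60.3 + 100.182 = 14.422.
∂Q/∂I = −0.045, so E_I = -0.045·(1340/14.422) ≈ -4.181.
E_I < 0: inferior good.

-4.181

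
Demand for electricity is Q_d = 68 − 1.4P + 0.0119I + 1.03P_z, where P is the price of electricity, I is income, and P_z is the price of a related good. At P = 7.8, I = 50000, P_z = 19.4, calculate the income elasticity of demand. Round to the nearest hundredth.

0.89

Evaluating quantity at (P, I, P_z) gives Q_d = 68 − 1.4(7.8) + 0.0119(50000) + 1.03(19.4) = 68 − 10.92 + 595 + 19.982 = 672.062.
∂Q_d/∂I = +0.0119, so E_I = 0.0119·(50000/672.062) ≈ 0.89.
E_I ∈ (0,1): normal good (necessity).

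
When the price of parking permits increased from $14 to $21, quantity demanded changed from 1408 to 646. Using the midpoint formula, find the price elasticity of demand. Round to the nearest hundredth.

%Δq = (646 − 1408)/[(1408 + 646)/2] = -762/1027 ≈ -0.7420.
%ΔP = (21 − 14)/[(14 + 21)/2] = 7/17.5 ≈ 0.4000.
Arc elasticity E = %Δq/%ΔP ≈ -0.7420/0.4000 ≈ -1.85.
|E| > 1: demand is elastic over this range.

-1.85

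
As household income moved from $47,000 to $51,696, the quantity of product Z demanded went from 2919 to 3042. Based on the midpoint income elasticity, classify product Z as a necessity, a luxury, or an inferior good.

%ΔQ = (3042 − 2919)/[(2919+3042)/2] = 123/2980.5 ≈ 0.0413.
%ΔM = (51,696 − 47,000)/[(47,000+51,696)/2] = 4696/49348 ≈ 0.0952.
E_I = %ΔQ/%ΔM ≈ 0.434.
E_I ∈ (0,1): normal good (necessity).

necessity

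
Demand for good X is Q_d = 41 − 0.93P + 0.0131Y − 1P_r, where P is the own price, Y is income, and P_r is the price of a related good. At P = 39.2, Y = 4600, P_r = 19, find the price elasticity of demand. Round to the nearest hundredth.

-0.80

At the given point, Q_d = 41 − 0.93(39.2) + 0.0131(4600) − 1(19) = 41 − 36.456 + 60.26 − 19 = 45.804.
∂Q_d/∂P = −0.93, so E_p = (−0.93)·(39.2/45.804) ≈ -0.80.
|E_p| < 1: demand is inelastic.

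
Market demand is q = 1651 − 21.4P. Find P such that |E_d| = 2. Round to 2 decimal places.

51.43

Set −bP/(a − bP) = −2 ⇒ bP = 2(a − bP) ⇒ bP(1+2) = 2·a.
P = 2·1651/(21.4·3) ≈ 51.43.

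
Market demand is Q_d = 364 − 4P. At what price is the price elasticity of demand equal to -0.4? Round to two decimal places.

26.00

Set −bP/(a − bP) = −0.4 ⇒ bP = 0.4(a − bP) ⇒ bP(1+0.4) = 0.4·a.
P = 0.4·364/(4·1.4) = 26.00.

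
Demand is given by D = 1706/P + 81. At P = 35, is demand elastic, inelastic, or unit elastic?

At P = 35, D = 129.7429.
dD/dP = −1706/P² = −1.3927.
Point elasticity E = (dD/dP)·(P/D) = -1.3927 × 35/129.7429 ≈ -0.376.
|E| ≈ 0.376 < 1, so demand is inelastic.

inelastic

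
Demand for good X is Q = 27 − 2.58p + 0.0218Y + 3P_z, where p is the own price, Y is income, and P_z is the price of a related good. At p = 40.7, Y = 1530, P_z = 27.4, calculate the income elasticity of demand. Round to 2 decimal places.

0.89

At the given point, Q = 27 − 2.58(40.7) + 0.0218(1530) + 3(27.4) = 27 − 105.006 + 33.354 + 82.2 = 37.548.
∂Q/∂Y = +0.0218, so E_I = 0.0218·(1530/37.548) ≈ 0.89.
E_I ∈ (0,1): normal good (necessity).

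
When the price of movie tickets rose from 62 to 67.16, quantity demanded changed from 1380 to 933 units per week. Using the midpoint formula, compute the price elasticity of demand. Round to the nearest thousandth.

%ΔQ = (933 − 1380)/[(1380 + 933)/2] = -447/1156.5 ≈ -0.3865.
%ΔP = (67.16 − 62)/[(62 + 67.16)/2] = 5.16/64.58 ≈ 0.0799.
Arc elasticity E = %ΔQ/%ΔP ≈ -0.3865/0.0799 ≈ -4.837.
|E| > 1: demand is elastic over this range.

-4.837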